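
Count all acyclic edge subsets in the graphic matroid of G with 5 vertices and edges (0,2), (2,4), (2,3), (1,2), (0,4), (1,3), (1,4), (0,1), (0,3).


An independent set in a graphic matroid is an acyclic edge subset.
G has 5 vertices and 9 edges.
Enumerate all 2^9 = 512 subsets, checking for acyclicity.
Total independent sets = 198.

198


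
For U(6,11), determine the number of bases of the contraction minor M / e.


Contracting e from U(6,11) gives U(5,10).
Bases of U(5,10) = (10 choose 5) = 252.

252


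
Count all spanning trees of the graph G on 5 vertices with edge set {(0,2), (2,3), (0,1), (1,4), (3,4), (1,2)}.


By Kirchhoff's matrix tree theorem, the number of spanning trees equals
the determinant of any cofactor of the Laplacian matrix L.
G has 5 vertices and 6 edges.
Computing the (4 x 4) cofactor determinant gives 11.

11


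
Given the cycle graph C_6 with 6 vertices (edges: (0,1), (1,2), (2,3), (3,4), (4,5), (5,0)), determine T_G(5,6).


T(C_6; x,y) = x + x^2 + ... + x^(5) + y.
T(5,6) = 5^1 + 5^2 + 5^3 + 5^4 + 5^5 + 6
= 5 + 25 + 125 + 625 + 3125 + 6
= 3911.

3911


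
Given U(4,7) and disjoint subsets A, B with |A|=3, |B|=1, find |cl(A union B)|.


|A union B| = 3 + 1 = 4 (disjoint).
In U(4,7), cl(S) = S if |S| < 4, else cl(S) = E.
Since 4 >= 4, cl(A union B) = E.
|cl(A union B)| = 7.

7


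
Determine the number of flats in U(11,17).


Flats of U(11,17): every subset of size < 11 is a flat, plus E itself.
Count = C(17,0) + C(17,1) + C(17,2) + C(17,3) + C(17,4) + C(17,5) + C(17,6) + C(17,7) + C(17,8) + C(17,9) + C(17,10) + 1
     = 1 + 17 + 136 + 680 + 2380 + 6188 + 12376 + 19448 + 24310 + 24310 + 19448 + 1
     = 109295.

109295


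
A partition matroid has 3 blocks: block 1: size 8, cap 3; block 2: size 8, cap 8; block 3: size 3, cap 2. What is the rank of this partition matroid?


Rank of a partition matroid = sum of min(|Si|, ci) for each block.
= min(8,3) + min(8,8) + min(3,2)
= 3 + 8 + 2
= 13.

13


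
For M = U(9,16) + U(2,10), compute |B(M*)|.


(M1+M2)* = M1* + M2*.
M1* = U(7,16), bases: C(16,7) = 11440.
M2* = U(8,10), bases: C(10,8) = 45.
|B(M*)| = 11440 * 45 = 514800.

514800


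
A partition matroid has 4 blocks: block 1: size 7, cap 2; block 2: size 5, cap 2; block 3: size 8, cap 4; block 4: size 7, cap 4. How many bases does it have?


A basis picks exactly ci elements from block i.
Number of bases = product of C(|Si|, ci).
= C(7,2) * C(5,2) * C(8,4) * C(7,4)
= 21 * 10 * 70 * 35
= 514500.

514500


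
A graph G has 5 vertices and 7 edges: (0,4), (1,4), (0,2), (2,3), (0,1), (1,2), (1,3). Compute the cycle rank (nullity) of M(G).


Cycle rank (nullity) = |E| - r(M) = |E| - (|V| - c).
|E| = 7, |V| = 5, c = 1.
Nullity = 7 - (5 - 1) = 7 - 4 = 3.

3


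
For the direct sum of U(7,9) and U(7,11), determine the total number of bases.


Bases of a direct sum M1 + M2: |B| = |B(M1)| * |B(M2)|.
|B(U(7,9))| = C(9,7) = 36.
|B(U(7,11))| = C(11,7) = 330.
Total bases = 36 * 330 = 11880.

11880


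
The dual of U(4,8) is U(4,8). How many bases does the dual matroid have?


The dual of U(r,n) is U(n-r, n) = U(4,8).
Bases of U(4,8) are all (4)-element subsets.
|B(M*)| = C(8,4) = (8 * 7 * 6 * 5) / (1 * 2 * 3 * 4) = 70.

70


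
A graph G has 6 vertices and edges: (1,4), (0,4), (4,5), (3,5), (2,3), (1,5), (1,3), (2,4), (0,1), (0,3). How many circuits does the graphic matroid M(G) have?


A circuit in a graphic matroid = edge set of a simple cycle.
G has 6 vertices and 10 edges.
Enumerating all minimal edge subsets forming cycles...
Total circuits found: 22.

22


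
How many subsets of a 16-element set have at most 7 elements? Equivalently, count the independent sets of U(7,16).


Independent sets of U(7,16) are all subsets of size <= 7.
Count = C(16,0) + C(16,1) + C(16,2) + C(16,3) + C(16,4) + C(16,5) + C(16,6) + C(16,7)
     = 1 + 16 + 120 + 560 + 1820 + 4368 + 8008 + 11440
     = 26333.

26333


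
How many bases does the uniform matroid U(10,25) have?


Bases of U(10,25) are all 10-element subsets of the 25-element ground set.
Number of bases = C(25,10).
(25 choose 10) = 3268760.

3268760


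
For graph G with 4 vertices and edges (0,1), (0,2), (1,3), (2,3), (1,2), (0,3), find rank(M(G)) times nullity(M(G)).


r(M) = |V| - c = 4 - 1 = 3.
nullity = |E| - r(M) = 6 - 3 = 3.
Product = 3 * 3 = 9.

9


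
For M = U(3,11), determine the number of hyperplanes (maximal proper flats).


Hyperplanes of U(3,11) are flats of rank 2.
In a uniform matroid, these are exactly the (2)-element subsets.
Count = C(11,2) = (11 * 10) / (1 * 2) = 55.

55


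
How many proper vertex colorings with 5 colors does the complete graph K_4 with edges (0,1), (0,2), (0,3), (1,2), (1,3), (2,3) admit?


P(K_4, k) = k(k-1)(k-2)...(k-3).
P(5) = (5) * (4) * (3) * (2) = 120.

120


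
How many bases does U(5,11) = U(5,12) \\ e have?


Deleting e from U(5,12) gives U(5,11) since n > r.
Bases of U(5,11) = C(11,5) = 11! / (5! * 6!) = 462.

462


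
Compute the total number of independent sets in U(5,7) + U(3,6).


For a direct sum, |I(M1+M2)| = |I(M1)| * |I(M2)|.
|I(U(5,7))| = sum C(7,k) for k=0..5 = 120.
|I(U(3,6))| = sum C(6,k) for k=0..3 = 42.
Total = 120 * 42 = 5040.

5040


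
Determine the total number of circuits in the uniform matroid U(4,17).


In U(4,17), circuits are the (5)-element subsets.
Any set of 5 elements is dependent, and removing any one element gives
an independent set of size 4, so it is a minimal dependent set.
Number of circuits = (17 choose 5) = 6188.

6188


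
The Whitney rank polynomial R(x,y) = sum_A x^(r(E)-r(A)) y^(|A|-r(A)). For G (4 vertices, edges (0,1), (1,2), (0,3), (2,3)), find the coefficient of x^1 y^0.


R(x,y) = sum over A in 2^E of x^(r(E)-r(A)) * y^(|A|-r(A)).
G has 4 vertices, 4 edges. r(E) = 3.
Enumerate all 2^4 = 16 subsets.
Count subsets with r(E)-r(A)=1 and |A|-r(A)=0: 6.

6


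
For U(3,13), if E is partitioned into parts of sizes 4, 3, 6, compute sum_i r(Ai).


r(Ai) = min(|Ai|, 3) for each part.
Sum = min(4,3) + min(3,3) + min(6,3)
    = 3 + 3 + 3
    = 9.

9


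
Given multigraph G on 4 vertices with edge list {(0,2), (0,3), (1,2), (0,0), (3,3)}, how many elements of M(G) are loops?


In a graphic matroid, a loop is a self-loop edge (u,u) with rank 0.
Examining all 5 edges for self-loops...
Self-loops found: (0,0), (3,3)
Number of loops = 2.

2


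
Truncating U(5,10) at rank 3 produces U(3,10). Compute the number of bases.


Truncating U(5,10) to rank 3 gives U(3,10).
Bases of U(3,10) are all 3-element subsets of 10 elements.
Number of bases = C(10,3) = (10 * 9 * 8) / (1 * 2 * 3) = 120.

120


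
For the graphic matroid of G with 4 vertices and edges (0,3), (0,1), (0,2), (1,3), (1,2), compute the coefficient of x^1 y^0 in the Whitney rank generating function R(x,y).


R(x,y) = sum over A in 2^E of x^(r(E)-r(A)) * y^(|A|-r(A)).
G has 4 vertices, 5 edges. r(E) = 3.
Enumerate all 2^5 = 32 subsets.
Count subsets with r(E)-r(A)=1 and |A|-r(A)=0: 10.

10


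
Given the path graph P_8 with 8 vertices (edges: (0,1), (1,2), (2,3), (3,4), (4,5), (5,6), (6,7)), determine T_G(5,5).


A path on 8 vertices is a tree with 7 edges.
T(x,y) = x^(7) for any tree.
T(5,5) = 5^7 = 78125.

78125


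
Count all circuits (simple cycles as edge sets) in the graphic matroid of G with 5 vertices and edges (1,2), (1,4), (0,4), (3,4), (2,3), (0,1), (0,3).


A circuit in a graphic matroid = edge set of a simple cycle.
G has 5 vertices and 7 edges.
Enumerating all minimal edge subsets forming cycles...
Total circuits found: 7.

7


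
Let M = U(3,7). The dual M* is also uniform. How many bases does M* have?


The dual of U(r,n) is U(n-r, n) = U(4,7).
Bases of U(4,7) are all (4)-element subsets.
|B(M*)| = (7 choose 4) = 35.

35


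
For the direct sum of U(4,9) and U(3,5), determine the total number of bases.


Bases of a direct sum M1 + M2: |B| = |B(M1)| * |B(M2)|.
|B(U(4,9))| = C(9,4) = 126.
|B(U(3,5))| = C(5,3) = 10.
Total bases = 126 * 10 = 1260.

1260


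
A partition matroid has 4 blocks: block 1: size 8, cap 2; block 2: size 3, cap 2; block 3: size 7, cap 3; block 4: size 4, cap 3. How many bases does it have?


A basis picks exactly ci elements from block i.
Number of bases = product of C(|Si|, ci).
= C(8,2) * C(3,2) * C(7,3) * C(4,3)
= 28 * 3 * 35 * 4
= 11760.

11760


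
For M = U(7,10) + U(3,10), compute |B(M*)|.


(M1+M2)* = M1* + M2*.
M1* = U(3,10), bases: C(10,3) = 120.
M2* = U(7,10), bases: C(10,7) = 120.
|B(M*)| = 120 * 120 = 14400.

14400


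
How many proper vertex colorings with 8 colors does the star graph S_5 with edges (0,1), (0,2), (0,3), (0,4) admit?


P(tree, k) = k * (k-1)^(4) for any tree on 5 vertices.
P(8) = 8 * 7^4 = 8 * 2401 = 19208.

19208


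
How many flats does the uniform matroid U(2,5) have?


Flats of U(2,5): every subset of size < 2 is a flat, plus E itself.
Count = (5 choose 0) + (5 choose 1) + 1
     = 1 + 5 + 1
     = 7.

7


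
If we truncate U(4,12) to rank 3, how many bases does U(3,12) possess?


Truncating U(4,12) to rank 3 gives U(3,12).
Bases of U(3,12) are all 3-element subsets of 12 elements.
Number of bases = C(12,3) = (12 * 11 * 10) / (1 * 2 * 3) = 220.

220


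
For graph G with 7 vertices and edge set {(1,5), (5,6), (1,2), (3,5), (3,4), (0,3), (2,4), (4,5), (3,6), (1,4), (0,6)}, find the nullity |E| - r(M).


Cycle rank (nullity) = |E| - r(M) = |E| - (|V| - c).
|E| = 11, |V| = 7, c = 1.
Nullity = 11 - (7 - 1) = 11 - 6 = 5.

5


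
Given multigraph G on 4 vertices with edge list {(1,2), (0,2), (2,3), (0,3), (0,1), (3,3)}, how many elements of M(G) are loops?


In a graphic matroid, a loop is a self-loop edge (u,u) with rank 0.
Examining all 6 edges for self-loops...
Self-loops found: (3,3)
Number of loops = 1.

1


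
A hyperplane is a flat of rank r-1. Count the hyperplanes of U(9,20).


Hyperplanes of U(9,20) are flats of rank 8.
In a uniform matroid, these are exactly the (8)-element subsets.
Count = (20 choose 8) = 125970.

125970


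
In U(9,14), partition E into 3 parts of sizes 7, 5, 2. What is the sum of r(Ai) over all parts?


r(Ai) = min(|Ai|, 9) for each part.
Sum = min(7,9) + min(5,9) + min(2,9)
    = 7 + 5 + 2
    = 14.

14


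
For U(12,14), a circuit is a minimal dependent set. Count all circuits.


In U(12,14), circuits are the (13)-element subsets.
Any set of 13 elements is dependent, and removing any one element gives
an independent set of size 12, so it is a minimal dependent set.
Number of circuits = (14 choose 13) = 14.

14


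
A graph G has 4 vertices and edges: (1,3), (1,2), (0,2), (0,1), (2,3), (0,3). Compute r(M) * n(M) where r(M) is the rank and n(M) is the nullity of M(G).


r(M) = |V| - c = 4 - 1 = 3.
nullity = |E| - r(M) = 6 - 3 = 3.
Product = 3 * 3 = 9.

9


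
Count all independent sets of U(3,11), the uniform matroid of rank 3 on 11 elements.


Independent sets of U(3,11) are all subsets of size <= 3.
Count = C(11,0) + C(11,1) + C(11,2) + C(11,3)
     = 1 + 11 + 55 + 165
     = 232.

232


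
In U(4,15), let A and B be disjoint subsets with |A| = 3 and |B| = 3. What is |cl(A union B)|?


|A union B| = 3 + 3 = 6 (disjoint).
In U(4,15), cl(S) = S if |S| < 4, else cl(S) = E.
Since 6 >= 4, cl(A union B) = E.
|cl(A union B)| = 15.

15


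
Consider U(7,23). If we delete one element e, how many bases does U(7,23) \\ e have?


Deleting e from U(7,23) gives U(7,22) since n > r.
Bases of U(7,22) = C(22,7) = 22! / (7! * 15!) = 170544.

170544


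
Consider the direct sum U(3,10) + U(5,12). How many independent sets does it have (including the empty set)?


For a direct sum, |I(M1+M2)| = |I(M1)| * |I(M2)|.
|I(U(3,10))| = sum C(10,k) for k=0..3 = 176.
|I(U(5,12))| = sum C(12,k) for k=0..5 = 1586.
Total = 176 * 1586 = 279136.

279136


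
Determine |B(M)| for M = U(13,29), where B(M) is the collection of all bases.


Bases of U(13,29) are all 13-element subsets of the 29-element ground set.
Number of bases = C(29,13).
(29 choose 13) = 67863915.

67863915


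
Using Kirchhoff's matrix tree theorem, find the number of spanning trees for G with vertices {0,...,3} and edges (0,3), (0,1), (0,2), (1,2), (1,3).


By Kirchhoff's matrix tree theorem, the number of spanning trees equals
the determinant of any cofactor of the Laplacian matrix L.
G has 4 vertices and 5 edges.
Computing the (3 x 3) cofactor determinant gives 8.

8


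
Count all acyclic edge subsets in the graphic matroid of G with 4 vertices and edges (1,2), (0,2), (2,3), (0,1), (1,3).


An independent set in a graphic matroid is an acyclic edge subset.
G has 4 vertices and 5 edges.
Enumerate all 2^5 = 32 subsets, checking for acyclicity.
Total independent sets = 24.

24


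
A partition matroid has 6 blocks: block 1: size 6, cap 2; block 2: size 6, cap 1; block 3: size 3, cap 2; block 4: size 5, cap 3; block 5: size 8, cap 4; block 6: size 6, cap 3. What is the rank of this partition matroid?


Rank of a partition matroid = sum of min(|Si|, ci) for each block.
= min(6,2) + min(6,1) + min(3,2) + min(5,3) + min(8,4) + min(6,3)
= 2 + 1 + 2 + 3 + 4 + 3
= 15.

15


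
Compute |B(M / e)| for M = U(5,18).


Contracting e from U(5,18) gives U(4,17).
Bases of U(4,17) = C(17,4) = (17 * 16 * 15 * 14) / (1 * 2 * 3 * 4) = 2380.

2380


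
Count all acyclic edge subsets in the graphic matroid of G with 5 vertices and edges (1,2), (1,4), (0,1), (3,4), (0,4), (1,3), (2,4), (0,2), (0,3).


An independent set in a graphic matroid is an acyclic edge subset.
G has 5 vertices and 9 edges.
Enumerate all 2^9 = 512 subsets, checking for acyclicity.
Total independent sets = 198.

198


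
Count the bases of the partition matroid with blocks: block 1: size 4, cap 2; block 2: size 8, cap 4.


A basis picks exactly ci elements from block i.
Number of bases = product of C(|Si|, ci).
= C(4,2) * C(8,4)
= 6 * 70
= 420.

420


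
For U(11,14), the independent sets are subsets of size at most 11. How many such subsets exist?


Independent sets of U(11,14) are all subsets of size <= 11.
Count = C(14,0) + C(14,1) + C(14,2) + C(14,3) + C(14,4) + C(14,5) + C(14,6) + C(14,7) + C(14,8) + C(14,9) + C(14,10) + C(14,11)
     = 1 + 14 + 91 + 364 + 1001 + 2002 + 3003 + 3432 + 3003 + 2002 + 1001 + 364
     = 16278.

16278


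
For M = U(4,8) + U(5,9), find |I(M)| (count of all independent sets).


For a direct sum, |I(M1+M2)| = |I(M1)| * |I(M2)|.
|I(U(4,8))| = sum C(8,k) for k=0..4 = 163.
|I(U(5,9))| = sum C(9,k) for k=0..5 = 382.
Total = 163 * 382 = 62266.

62266


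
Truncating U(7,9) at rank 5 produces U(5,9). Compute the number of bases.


Truncating U(7,9) to rank 5 gives U(5,9).
Bases of U(5,9) are all 5-element subsets of 9 elements.
Number of bases = C(9,5) = 126.

126


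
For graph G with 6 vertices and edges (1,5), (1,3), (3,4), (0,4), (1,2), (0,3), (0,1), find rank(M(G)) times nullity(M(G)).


r(M) = |V| - c = 6 - 1 = 5.
nullity = |E| - r(M) = 7 - 5 = 2.
Product = 5 * 2 = 10.

10


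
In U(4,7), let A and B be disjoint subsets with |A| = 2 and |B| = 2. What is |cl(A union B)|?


|A union B| = 2 + 2 = 4 (disjoint).
In U(4,7), cl(S) = S if |S| < 4, else cl(S) = E.
Since 4 >= 4, cl(A union B) = E.
|cl(A union B)| = 7.

7


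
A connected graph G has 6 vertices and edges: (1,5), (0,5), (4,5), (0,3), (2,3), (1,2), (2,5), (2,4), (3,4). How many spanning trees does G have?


By Kirchhoff's matrix tree theorem, the number of spanning trees equals
the determinant of any cofactor of the Laplacian matrix L.
G has 6 vertices and 9 edges.
Computing the (5 x 5) cofactor determinant gives 61.

61


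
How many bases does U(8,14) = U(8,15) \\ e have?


Deleting e from U(8,15) gives U(8,14) since n > r.
Bases of U(8,14) = C(14,8) = 3003.

3003


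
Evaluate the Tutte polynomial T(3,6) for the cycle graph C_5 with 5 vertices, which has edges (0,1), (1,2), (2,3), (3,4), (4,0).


T(C_5; x,y) = x + x^2 + ... + x^(4) + y.
T(3,6) = 3^1 + 3^2 + 3^3 + 3^4 + 6
= 3 + 9 + 27 + 81 + 6
= 126.

126


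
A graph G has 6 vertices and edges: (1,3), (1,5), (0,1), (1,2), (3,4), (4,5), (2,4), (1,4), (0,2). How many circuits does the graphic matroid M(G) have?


A circuit in a graphic matroid = edge set of a simple cycle.
G has 6 vertices and 9 edges.
Enumerating all minimal edge subsets forming cycles...
Total circuits found: 10.

10


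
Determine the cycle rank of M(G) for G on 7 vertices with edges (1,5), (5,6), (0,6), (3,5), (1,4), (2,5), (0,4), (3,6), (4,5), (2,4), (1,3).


Cycle rank (nullity) = |E| - r(M) = |E| - (|V| - c).
|E| = 11, |V| = 7, c = 1.
Nullity = 11 - (7 - 1) = 11 - 6 = 5.

5


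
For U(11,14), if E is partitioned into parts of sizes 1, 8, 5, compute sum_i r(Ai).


r(Ai) = min(|Ai|, 11) for each part.
Sum = min(1,11) + min(8,11) + min(5,11)
    = 1 + 8 + 5
    = 14.

14


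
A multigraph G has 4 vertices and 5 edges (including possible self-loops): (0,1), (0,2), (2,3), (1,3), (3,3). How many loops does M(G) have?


In a graphic matroid, a loop is a self-loop edge (u,u) with rank 0.
Examining all 5 edges for self-loops...
Self-loops found: (3,3)
Number of loops = 1.

1


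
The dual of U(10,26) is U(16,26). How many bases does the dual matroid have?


The dual of U(r,n) is U(n-r, n) = U(16,26).
Bases of U(16,26) are all (16)-element subsets.
|B(M*)| = C(26,16) = 5311735.

5311735


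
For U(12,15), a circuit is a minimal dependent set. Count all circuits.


In U(12,15), circuits are the (13)-element subsets.
Any set of 13 elements is dependent, and removing any one element gives
an independent set of size 12, so it is a minimal dependent set.
Number of circuits = (15 choose 13) = 105.

105


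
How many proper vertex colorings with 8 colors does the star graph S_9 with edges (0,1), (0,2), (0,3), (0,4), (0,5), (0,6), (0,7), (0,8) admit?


P(tree, k) = k * (k-1)^(8) for any tree on 9 vertices.
P(8) = 8 * 7^8 = 8 * 5764801 = 46118408.

46118408


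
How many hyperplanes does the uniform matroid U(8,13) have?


Hyperplanes of U(8,13) are flats of rank 7.
In a uniform matroid, these are exactly the (7)-element subsets.
Count = C(13,7) = 13! / (7! * 6!) = 1716.

1716


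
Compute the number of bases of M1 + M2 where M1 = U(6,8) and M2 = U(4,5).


Bases of a direct sum M1 + M2: |B| = |B(M1)| * |B(M2)|.
|B(U(6,8))| = C(8,6) = 28.
|B(U(4,5))| = C(5,4) = 5.
Total bases = 28 * 5 = 140.

140


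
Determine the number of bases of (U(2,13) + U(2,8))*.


(M1+M2)* = M1* + M2*.
M1* = U(11,13), bases: C(13,11) = 78.
M2* = U(6,8), bases: C(8,6) = 28.
|B(M*)| = 78 * 28 = 2184.

2184


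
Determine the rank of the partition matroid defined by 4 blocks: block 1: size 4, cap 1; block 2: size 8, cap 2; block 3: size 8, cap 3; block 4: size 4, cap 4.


Rank of a partition matroid = sum of min(|Si|, ci) for each block.
= min(4,1) + min(8,2) + min(8,3) + min(4,4)
= 1 + 2 + 3 + 4
= 10.

10


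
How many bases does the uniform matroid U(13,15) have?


Bases of U(13,15) are all 13-element subsets of the 15-element ground set.
Number of bases = C(15,13).
C(15,13) = 15! / (13! * 2!) = 105.

105


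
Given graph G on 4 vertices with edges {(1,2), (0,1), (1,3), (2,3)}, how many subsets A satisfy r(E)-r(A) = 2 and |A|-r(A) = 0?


R(x,y) = sum over A in 2^E of x^(r(E)-r(A)) * y^(|A|-r(A)).
G has 4 vertices, 4 edges. r(E) = 3.
Enumerate all 2^4 = 16 subsets.
Count subsets with r(E)-r(A)=2 and |A|-r(A)=0: 4.

4


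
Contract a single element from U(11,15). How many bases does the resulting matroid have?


Contracting e from U(11,15) gives U(10,14).
Bases of U(10,14) = (14 choose 10) = 1001.

1001


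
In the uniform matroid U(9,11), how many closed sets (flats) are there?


Flats of U(9,11): every subset of size < 9 is a flat, plus E itself.
Count = C(11,0) + C(11,1) + C(11,2) + C(11,3) + C(11,4) + C(11,5) + C(11,6) + C(11,7) + C(11,8) + 1
     = 1 + 11 + 55 + 165 + 330 + 462 + 462 + 330 + 165 + 1
     = 1982.

1982


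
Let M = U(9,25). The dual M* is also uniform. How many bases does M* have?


The dual of U(r,n) is U(n-r, n) = U(16,25).
Bases of U(16,25) are all (16)-element subsets.
|B(M*)| = (25 choose 16) = 2042975.

2042975


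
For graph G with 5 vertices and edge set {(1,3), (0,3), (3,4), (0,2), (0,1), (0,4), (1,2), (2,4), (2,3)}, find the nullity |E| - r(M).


Cycle rank (nullity) = |E| - r(M) = |E| - (|V| - c).
|E| = 9, |V| = 5, c = 1.
Nullity = 9 - (5 - 1) = 9 - 4 = 5.

5


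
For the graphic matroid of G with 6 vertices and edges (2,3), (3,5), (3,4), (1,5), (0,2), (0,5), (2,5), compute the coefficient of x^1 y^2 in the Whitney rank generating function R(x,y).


R(x,y) = sum over A in 2^E of x^(r(E)-r(A)) * y^(|A|-r(A)).
G has 6 vertices, 7 edges. r(E) = 5.
Enumerate all 2^7 = 128 subsets.
Count subsets with r(E)-r(A)=1 and |A|-r(A)=2: 2.

2


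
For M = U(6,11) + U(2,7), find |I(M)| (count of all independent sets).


For a direct sum, |I(M1+M2)| = |I(M1)| * |I(M2)|.
|I(U(6,11))| = sum C(11,k) for k=0..6 = 1486.
|I(U(2,7))| = sum C(7,k) for k=0..2 = 29.
Total = 1486 * 29 = 43094.

43094


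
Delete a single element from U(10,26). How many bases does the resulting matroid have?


Deleting e from U(10,26) gives U(10,25) since n > r.
Bases of U(10,25) = (25 choose 10) = 3268760.

3268760


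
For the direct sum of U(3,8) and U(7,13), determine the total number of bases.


Bases of a direct sum M1 + M2: |B| = |B(M1)| * |B(M2)|.
|B(U(3,8))| = C(8,3) = 56.
|B(U(7,13))| = C(13,7) = 1716.
Total bases = 56 * 1716 = 96096.

96096


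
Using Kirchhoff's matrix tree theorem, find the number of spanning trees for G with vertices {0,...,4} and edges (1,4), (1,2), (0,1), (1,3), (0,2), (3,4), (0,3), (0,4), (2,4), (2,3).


By Kirchhoff's matrix tree theorem, the number of spanning trees equals
the determinant of any cofactor of the Laplacian matrix L.
G has 5 vertices and 10 edges.
Computing the (4 x 4) cofactor determinant gives 125.

125


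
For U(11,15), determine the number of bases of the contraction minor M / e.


Contracting e from U(11,15) gives U(10,14).
Bases of U(10,14) = C(14,10) = 14! / (10! * 4!) = 1001.

1001


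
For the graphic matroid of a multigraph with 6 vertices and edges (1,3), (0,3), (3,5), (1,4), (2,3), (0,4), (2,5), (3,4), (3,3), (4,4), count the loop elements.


In a graphic matroid, a loop is a self-loop edge (u,u) with rank 0.
Examining all 10 edges for self-loops...
Self-loops found: (3,3), (4,4)
Number of loops = 2.

2


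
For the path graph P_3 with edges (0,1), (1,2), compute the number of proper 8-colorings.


P(P_3, k) = k * (k-1)^(2).
P(8) = 8 * 7^2 = 8 * 49 = 392.

392


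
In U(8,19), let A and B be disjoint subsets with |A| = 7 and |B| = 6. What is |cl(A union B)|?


|A union B| = 7 + 6 = 13 (disjoint).
In U(8,19), cl(S) = S if |S| < 8, else cl(S) = E.
Since 13 >= 8, cl(A union B) = E.
|cl(A union B)| = 19.

19


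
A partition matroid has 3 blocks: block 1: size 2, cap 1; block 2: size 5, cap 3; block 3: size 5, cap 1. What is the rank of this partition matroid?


Rank of a partition matroid = sum of min(|Si|, ci) for each block.
= min(2,1) + min(5,3) + min(5,1)
= 1 + 3 + 1
= 5.

5


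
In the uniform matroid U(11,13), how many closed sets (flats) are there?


Flats of U(11,13): every subset of size < 11 is a flat, plus E itself.
Count = (13 choose 0) + (13 choose 1) + (13 choose 2) + (13 choose 3) + (13 choose 4) + (13 choose 5) + (13 choose 6) + (13 choose 7) + (13 choose 8) + (13 choose 9) + (13 choose 10) + 1
     = 1 + 13 + 78 + 286 + 715 + 1287 + 1716 + 1716 + 1287 + 715 + 286 + 1
     = 8101.

8101


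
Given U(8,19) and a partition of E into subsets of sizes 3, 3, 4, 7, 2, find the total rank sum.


r(Ai) = min(|Ai|, 8) for each part.
Sum = min(3,8) + min(3,8) + min(4,8) + min(7,8) + min(2,8)
    = 3 + 3 + 4 + 7 + 2
    = 19.

19


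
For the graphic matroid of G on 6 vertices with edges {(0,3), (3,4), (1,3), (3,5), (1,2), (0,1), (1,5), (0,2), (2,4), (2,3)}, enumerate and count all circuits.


A circuit in a graphic matroid = edge set of a simple cycle.
G has 6 vertices and 10 edges.
Enumerating all minimal edge subsets forming cycles...
Total circuits found: 19.

19


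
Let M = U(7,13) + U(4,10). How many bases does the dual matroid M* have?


(M1+M2)* = M1* + M2*.
M1* = U(6,13), bases: C(13,6) = 1716.
M2* = U(6,10), bases: C(10,6) = 210.
|B(M*)| = 1716 * 210 = 360360.

360360


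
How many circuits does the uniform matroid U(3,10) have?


In U(3,10), circuits are the (4)-element subsets.
Any set of 4 elements is dependent, and removing any one element gives
an independent set of size 3, so it is a minimal dependent set.
Number of circuits = (10 choose 4) = 210.

210


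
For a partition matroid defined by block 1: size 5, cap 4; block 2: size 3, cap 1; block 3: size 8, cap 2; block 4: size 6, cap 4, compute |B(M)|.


A basis picks exactly ci elements from block i.
Number of bases = product of C(|Si|, ci).
= C(5,4) * C(3,1) * C(8,2) * C(6,4)
= 5 * 3 * 28 * 15
= 6300.

6300


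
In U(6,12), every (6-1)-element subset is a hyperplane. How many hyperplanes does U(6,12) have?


Hyperplanes of U(6,12) are flats of rank 5.
In a uniform matroid, these are exactly the (5)-element subsets.
Count = (12 choose 5) = 792.

792


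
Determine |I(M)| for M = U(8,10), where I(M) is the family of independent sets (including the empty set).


Independent sets of U(8,10) are all subsets of size <= 8.
Count = C(10,0) + C(10,1) + C(10,2) + C(10,3) + C(10,4) + C(10,5) + C(10,6) + C(10,7) + C(10,8)
     = 1 + 10 + 45 + 120 + 210 + 252 + 210 + 120 + 45
     = 1013.

1013


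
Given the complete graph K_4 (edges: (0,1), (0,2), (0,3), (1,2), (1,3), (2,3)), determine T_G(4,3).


T(K_4; x,y) = x^3 + 3x^2 + 4xy + 2x + y^3 + 3y^2 + 2y.
Substituting x=4, y=3:
= 64 + 48 + 48 + 8 + 27 + 27 + 6
= 228.

228


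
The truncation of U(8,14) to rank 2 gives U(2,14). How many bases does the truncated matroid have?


Truncating U(8,14) to rank 2 gives U(2,14).
Bases of U(2,14) are all 2-element subsets of 14 elements.
Number of bases = C(14,2) = (14 * 13) / (1 * 2) = 91.

91


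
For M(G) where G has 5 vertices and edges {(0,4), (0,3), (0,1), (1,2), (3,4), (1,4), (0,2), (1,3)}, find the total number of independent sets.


An independent set in a graphic matroid is an acyclic edge subset.
G has 5 vertices and 8 edges.
Enumerate all 2^8 = 256 subsets, checking for acyclicity.
Total independent sets = 128.

128


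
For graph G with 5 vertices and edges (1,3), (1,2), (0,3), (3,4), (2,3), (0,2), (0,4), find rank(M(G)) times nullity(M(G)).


r(M) = |V| - c = 5 - 1 = 4.
nullity = |E| - r(M) = 7 - 4 = 3.
Product = 4 * 3 = 12.

12


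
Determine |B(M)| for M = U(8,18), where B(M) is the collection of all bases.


Bases of U(8,18) are all 8-element subsets of the 18-element ground set.
Number of bases = C(18,8).
C(18,8) = 43758.

43758


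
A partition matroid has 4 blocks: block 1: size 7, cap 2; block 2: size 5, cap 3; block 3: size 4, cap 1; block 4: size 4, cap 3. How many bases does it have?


A basis picks exactly ci elements from block i.
Number of bases = product of C(|Si|, ci).
= C(7,2) * C(5,3) * C(4,1) * C(4,3)
= 21 * 10 * 4 * 4
= 3360.

3360


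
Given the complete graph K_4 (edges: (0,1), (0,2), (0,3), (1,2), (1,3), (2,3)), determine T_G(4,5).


T(K_4; x,y) = x^3 + 3x^2 + 4xy + 2x + y^3 + 3y^2 + 2y.
Substituting x=4, y=5:
= 64 + 48 + 80 + 8 + 125 + 75 + 10
= 410.

410


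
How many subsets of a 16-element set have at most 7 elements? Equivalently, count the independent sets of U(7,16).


Independent sets of U(7,16) are all subsets of size <= 7.
Count = C(16,0) + C(16,1) + C(16,2) + C(16,3) + C(16,4) + C(16,5) + C(16,6) + C(16,7)
     = 1 + 16 + 120 + 560 + 1820 + 4368 + 8008 + 11440
     = 26333.

26333


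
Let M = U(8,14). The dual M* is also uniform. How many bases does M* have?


The dual of U(r,n) is U(n-r, n) = U(6,14).
Bases of U(6,14) are all (6)-element subsets.
|B(M*)| = C(14,6) = 3003.

3003


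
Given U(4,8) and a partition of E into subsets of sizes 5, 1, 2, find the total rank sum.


r(Ai) = min(|Ai|, 4) for each part.
Sum = min(5,4) + min(1,4) + min(2,4)
    = 4 + 1 + 2
    = 7.

7


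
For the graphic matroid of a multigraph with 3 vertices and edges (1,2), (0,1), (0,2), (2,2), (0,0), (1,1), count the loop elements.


In a graphic matroid, a loop is a self-loop edge (u,u) with rank 0.
Examining all 6 edges for self-loops...
Self-loops found: (2,2), (0,0), (1,1)
Number of loops = 3.

3


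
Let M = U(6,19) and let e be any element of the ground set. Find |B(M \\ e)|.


Deleting e from U(6,19) gives U(6,18) since n > r.
Bases of U(6,18) = C(18,6) = 18564.

18564


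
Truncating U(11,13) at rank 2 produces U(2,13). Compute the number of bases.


Truncating U(11,13) to rank 2 gives U(2,13).
Bases of U(2,13) are all 2-element subsets of 13 elements.
Number of bases = C(13,2) = 13! / (2! * 11!) = 78.

78


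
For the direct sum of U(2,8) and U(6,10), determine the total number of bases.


Bases of a direct sum M1 + M2: |B| = |B(M1)| * |B(M2)|.
|B(U(2,8))| = C(8,2) = 28.
|B(U(6,10))| = C(10,6) = 210.
Total bases = 28 * 210 = 5880.

5880


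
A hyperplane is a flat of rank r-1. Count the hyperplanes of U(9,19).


Hyperplanes of U(9,19) are flats of rank 8.
In a uniform matroid, these are exactly the (8)-element subsets.
Count = C(19,8) = 19! / (8! * 11!) = 75582.

75582


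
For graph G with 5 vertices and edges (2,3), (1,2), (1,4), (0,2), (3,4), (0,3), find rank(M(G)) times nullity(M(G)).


r(M) = |V| - c = 5 - 1 = 4.
nullity = |E| - r(M) = 6 - 4 = 2.
Product = 4 * 2 = 8.

8


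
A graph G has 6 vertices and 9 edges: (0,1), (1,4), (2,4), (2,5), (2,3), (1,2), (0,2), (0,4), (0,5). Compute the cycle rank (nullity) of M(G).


Cycle rank (nullity) = |E| - r(M) = |E| - (|V| - c).
|E| = 9, |V| = 6, c = 1.
Nullity = 9 - (6 - 1) = 9 - 5 = 4.

4


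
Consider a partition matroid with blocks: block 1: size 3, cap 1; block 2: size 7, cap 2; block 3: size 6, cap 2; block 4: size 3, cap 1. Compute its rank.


Rank of a partition matroid = sum of min(|Si|, ci) for each block.
= min(3,1) + min(7,2) + min(6,2) + min(3,1)
= 1 + 2 + 2 + 1
= 6.

6


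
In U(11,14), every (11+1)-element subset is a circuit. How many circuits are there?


In U(11,14), circuits are the (12)-element subsets.
Any set of 12 elements is dependent, and removing any one element gives
an independent set of size 11, so it is a minimal dependent set.
Number of circuits = (14 choose 12) = 91.

91


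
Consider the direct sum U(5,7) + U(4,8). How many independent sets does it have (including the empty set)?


For a direct sum, |I(M1+M2)| = |I(M1)| * |I(M2)|.
|I(U(5,7))| = sum C(7,k) for k=0..5 = 120.
|I(U(4,8))| = sum C(8,k) for k=0..4 = 163.
Total = 120 * 163 = 19560.

19560


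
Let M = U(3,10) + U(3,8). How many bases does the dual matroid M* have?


(M1+M2)* = M1* + M2*.
M1* = U(7,10), bases: C(10,7) = 120.
M2* = U(5,8), bases: C(8,5) = 56.
|B(M*)| = 120 * 56 = 6720.

6720


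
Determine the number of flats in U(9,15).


Flats of U(9,15): every subset of size < 9 is a flat, plus E itself.
Count = (15 choose 0) + (15 choose 1) + (15 choose 2) + (15 choose 3) + (15 choose 4) + (15 choose 5) + (15 choose 6) + (15 choose 7) + (15 choose 8) + 1
     = 1 + 15 + 105 + 455 + 1365 + 3003 + 5005 + 6435 + 6435 + 1
     = 22820.

22820


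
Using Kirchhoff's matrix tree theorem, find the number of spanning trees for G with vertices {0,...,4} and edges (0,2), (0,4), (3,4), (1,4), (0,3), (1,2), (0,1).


By Kirchhoff's matrix tree theorem, the number of spanning trees equals
the determinant of any cofactor of the Laplacian matrix L.
G has 5 vertices and 7 edges.
Computing the (4 x 4) cofactor determinant gives 21.

21


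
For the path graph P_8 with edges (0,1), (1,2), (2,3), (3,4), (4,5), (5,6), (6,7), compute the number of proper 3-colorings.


P(P_8, k) = k * (k-1)^(7).
P(3) = 3 * 2^7 = 3 * 128 = 384.

384


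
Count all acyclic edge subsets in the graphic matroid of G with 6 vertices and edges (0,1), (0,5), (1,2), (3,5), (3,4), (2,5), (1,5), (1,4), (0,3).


An independent set in a graphic matroid is an acyclic edge subset.
G has 6 vertices and 9 edges.
Enumerate all 2^9 = 512 subsets, checking for acyclicity.
Total independent sets = 292.

292


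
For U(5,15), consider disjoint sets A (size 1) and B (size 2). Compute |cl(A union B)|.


|A union B| = 1 + 2 = 3 (disjoint).
In U(5,15), cl(S) = S if |S| < 5, else cl(S) = E.
Since 3 < 5, cl(A union B) = A union B.
|cl(A union B)| = 3.

3


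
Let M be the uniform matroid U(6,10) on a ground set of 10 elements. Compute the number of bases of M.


Bases of U(6,10) are all 6-element subsets of the 10-element ground set.
Number of bases = C(10,6).
C(10,6) = 10! / (6! * 4!) = 210.

210


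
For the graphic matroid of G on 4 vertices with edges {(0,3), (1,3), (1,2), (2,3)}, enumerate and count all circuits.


A circuit in a graphic matroid = edge set of a simple cycle.
G has 4 vertices and 4 edges.
Enumerating all minimal edge subsets forming cycles...
Total circuits found: 1.

1


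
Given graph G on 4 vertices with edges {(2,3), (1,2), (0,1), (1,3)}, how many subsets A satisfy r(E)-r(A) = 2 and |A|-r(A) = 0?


R(x,y) = sum over A in 2^E of x^(r(E)-r(A)) * y^(|A|-r(A)).
G has 4 vertices, 4 edges. r(E) = 3.
Enumerate all 2^4 = 16 subsets.
Count subsets with r(E)-r(A)=2 and |A|-r(A)=0: 4.

4


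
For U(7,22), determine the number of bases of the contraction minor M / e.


Contracting e from U(7,22) gives U(6,21).
Bases of U(6,21) = C(21,6) = 21! / (6! * 15!) = 54264.

54264


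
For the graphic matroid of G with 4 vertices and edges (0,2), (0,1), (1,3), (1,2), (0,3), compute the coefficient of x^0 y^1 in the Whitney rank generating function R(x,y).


R(x,y) = sum over A in 2^E of x^(r(E)-r(A)) * y^(|A|-r(A)).
G has 4 vertices, 5 edges. r(E) = 3.
Enumerate all 2^5 = 32 subsets.
Count subsets with r(E)-r(A)=0 and |A|-r(A)=1: 5.

5


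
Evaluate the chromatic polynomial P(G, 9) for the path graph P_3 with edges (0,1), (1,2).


P(P_3, k) = k * (k-1)^(2).
P(9) = 9 * 8^2 = 9 * 64 = 576.

576


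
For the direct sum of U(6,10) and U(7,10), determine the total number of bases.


Bases of a direct sum M1 + M2: |B| = |B(M1)| * |B(M2)|.
|B(U(6,10))| = C(10,6) = 210.
|B(U(7,10))| = C(10,7) = 120.
Total bases = 210 * 120 = 25200.

25200


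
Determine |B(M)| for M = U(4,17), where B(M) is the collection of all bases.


Bases of U(4,17) are all 4-element subsets of the 17-element ground set.
Number of bases = C(17,4).
C(17,4) = 17! / (4! * 13!) = 2380.

2380


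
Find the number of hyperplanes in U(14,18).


Hyperplanes of U(14,18) are flats of rank 13.
In a uniform matroid, these are exactly the (13)-element subsets.
Count = C(18,13) = 18! / (13! * 5!) = 8568.

8568


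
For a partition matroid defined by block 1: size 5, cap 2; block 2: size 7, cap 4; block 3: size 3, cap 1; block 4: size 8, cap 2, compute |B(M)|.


A basis picks exactly ci elements from block i.
Number of bases = product of C(|Si|, ci).
= C(5,2) * C(7,4) * C(3,1) * C(8,2)
= 10 * 35 * 3 * 28
= 29400.

29400


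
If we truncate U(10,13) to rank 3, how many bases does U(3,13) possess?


Truncating U(10,13) to rank 3 gives U(3,13).
Bases of U(3,13) are all 3-element subsets of 13 elements.
Number of bases = (13 choose 3) = 286.

286


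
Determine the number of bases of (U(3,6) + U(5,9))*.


(M1+M2)* = M1* + M2*.
M1* = U(3,6), bases: C(6,3) = 20.
M2* = U(4,9), bases: C(9,4) = 126.
|B(M*)| = 20 * 126 = 2520.

2520


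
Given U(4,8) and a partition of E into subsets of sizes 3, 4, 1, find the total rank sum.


r(Ai) = min(|Ai|, 4) for each part.
Sum = min(3,4) + min(4,4) + min(1,4)
    = 3 + 4 + 1
    = 8.

8


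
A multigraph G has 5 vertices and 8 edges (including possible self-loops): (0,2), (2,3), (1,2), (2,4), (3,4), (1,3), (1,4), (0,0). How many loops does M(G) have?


In a graphic matroid, a loop is a self-loop edge (u,u) with rank 0.
Examining all 8 edges for self-loops...
Self-loops found: (0,0)
Number of loops = 1.

1


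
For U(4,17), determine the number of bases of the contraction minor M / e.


Contracting e from U(4,17) gives U(3,16).
Bases of U(3,16) = C(16,3) = 16! / (3! * 13!) = 560.

560


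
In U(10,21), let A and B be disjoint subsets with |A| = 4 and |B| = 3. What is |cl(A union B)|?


|A union B| = 4 + 3 = 7 (disjoint).
In U(10,21), cl(S) = S if |S| < 10, else cl(S) = E.
Since 7 < 10, cl(A union B) = A union B.
|cl(A union B)| = 7.

7


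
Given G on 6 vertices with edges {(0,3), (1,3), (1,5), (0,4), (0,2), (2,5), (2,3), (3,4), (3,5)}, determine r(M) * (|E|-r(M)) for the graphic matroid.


r(M) = |V| - c = 6 - 1 = 5.
nullity = |E| - r(M) = 9 - 5 = 4.
Product = 5 * 4 = 20.

20


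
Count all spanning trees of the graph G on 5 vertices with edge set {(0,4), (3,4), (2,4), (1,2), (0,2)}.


By Kirchhoff's matrix tree theorem, the number of spanning trees equals
the determinant of any cofactor of the Laplacian matrix L.
G has 5 vertices and 5 edges.
Computing the (4 x 4) cofactor determinant gives 3.

3


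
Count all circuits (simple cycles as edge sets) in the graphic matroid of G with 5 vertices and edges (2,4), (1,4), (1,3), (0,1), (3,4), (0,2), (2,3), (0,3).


A circuit in a graphic matroid = edge set of a simple cycle.
G has 5 vertices and 8 edges.
Enumerating all minimal edge subsets forming cycles...
Total circuits found: 13.

13


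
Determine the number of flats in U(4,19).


Flats of U(4,19): every subset of size < 4 is a flat, plus E itself.
Count = C(19,0) + C(19,1) + C(19,2) + C(19,3) + 1
     = 1 + 19 + 171 + 969 + 1
     = 1161.

1161


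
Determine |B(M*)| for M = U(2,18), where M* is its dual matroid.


The dual of U(r,n) is U(n-r, n) = U(16,18).
Bases of U(16,18) are all (16)-element subsets.
|B(M*)| = C(18,16) = 18! / (16! * 2!) = 153.

153


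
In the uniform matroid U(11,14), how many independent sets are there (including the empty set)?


Independent sets of U(11,14) are all subsets of size <= 11.
Count = C(14,0) + C(14,1) + C(14,2) + C(14,3) + C(14,4) + C(14,5) + C(14,6) + C(14,7) + C(14,8) + C(14,9) + C(14,10) + C(14,11)
     = 1 + 14 + 91 + 364 + 1001 + 2002 + 3003 + 3432 + 3003 + 2002 + 1001 + 364
     = 16278.

16278


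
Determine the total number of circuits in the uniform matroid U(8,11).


In U(8,11), circuits are the (9)-element subsets.
Any set of 9 elements is dependent, and removing any one element gives
an independent set of size 8, so it is a minimal dependent set.
Number of circuits = C(11,9) = 55.

55


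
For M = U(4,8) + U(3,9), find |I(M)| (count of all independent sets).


For a direct sum, |I(M1+M2)| = |I(M1)| * |I(M2)|.
|I(U(4,8))| = sum C(8,k) for k=0..4 = 163.
|I(U(3,9))| = sum C(9,k) for k=0..3 = 130.
Total = 163 * 130 = 21190.

21190


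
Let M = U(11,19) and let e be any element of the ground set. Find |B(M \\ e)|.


Deleting e from U(11,19) gives U(11,18) since n > r.
Bases of U(11,18) = (18 choose 11) = 31824.

31824


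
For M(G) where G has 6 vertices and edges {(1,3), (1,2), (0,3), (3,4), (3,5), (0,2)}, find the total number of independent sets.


An independent set in a graphic matroid is an acyclic edge subset.
G has 6 vertices and 6 edges.
Enumerate all 2^6 = 64 subsets, checking for acyclicity.
Total independent sets = 60.

60


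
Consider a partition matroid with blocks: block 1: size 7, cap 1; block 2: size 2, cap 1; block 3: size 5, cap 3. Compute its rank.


Rank of a partition matroid = sum of min(|Si|, ci) for each block.
= min(7,1) + min(2,1) + min(5,3)
= 1 + 1 + 3
= 5.

5
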